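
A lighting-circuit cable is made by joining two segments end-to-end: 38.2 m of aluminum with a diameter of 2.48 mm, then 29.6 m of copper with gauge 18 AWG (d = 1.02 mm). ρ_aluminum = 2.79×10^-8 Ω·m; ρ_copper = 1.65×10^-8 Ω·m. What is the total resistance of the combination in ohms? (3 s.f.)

Segment 1: A = π(d/2)² = π(1.2400e-03 m)² = 4.831e-06 m²
R₁ = ρL/A = (2.79×10^-8)(38.2)/(4.831e-06) = 0.2206 Ω
Segment 2: A = π(1.02/2 mm)² = π(5.1000e-04 m)² = 8.171e-07 m²
R₂ = (1.65×10^-8)(29.6)/(8.171e-07) = 0.5977 Ω
R = R₁ + R₂ = 0.818 Ω

0.818 Ω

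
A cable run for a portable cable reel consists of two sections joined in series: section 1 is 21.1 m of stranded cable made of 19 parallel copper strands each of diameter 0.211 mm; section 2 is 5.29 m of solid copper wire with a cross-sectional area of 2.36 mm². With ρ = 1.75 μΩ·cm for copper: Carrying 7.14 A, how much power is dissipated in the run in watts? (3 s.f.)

30.3 W

ρ = 1.75 μΩ·cm = 1.75×10^-8 Ω·m
Section 1: A_strand = π(1.0550e-04)² = 3.497e-08 m²; R₁ = ρL/(N·A_s) = (1.75×10^-8)(21.1)/(19×3.497e-08) = 0.5558 Ω
Section 2: A = 2.36 mm² = 2.360e-06 m²
R₂ = (1.75×10^-8)(5.29)/(2.360e-06) = 0.03923 Ω
R = R₁ + R₂ = 0.595 Ω
P = I²R = (7.14)² × 0.595 = 30.3 W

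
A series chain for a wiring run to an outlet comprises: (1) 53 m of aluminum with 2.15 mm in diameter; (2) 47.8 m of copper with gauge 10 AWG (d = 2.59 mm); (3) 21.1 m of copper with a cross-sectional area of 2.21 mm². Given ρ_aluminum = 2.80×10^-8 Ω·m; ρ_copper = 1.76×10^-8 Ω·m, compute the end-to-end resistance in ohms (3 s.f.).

0.736 Ω

Seg 1: A = π(d/2)² = π(1.0750e-03 m)² = 3.631e-06 m²
R_1 = (2.80×10^-8)(53)/(3.631e-06) = 0.4088 Ω
Seg 2: A = π(2.59/2 mm)² = π(1.2950e-03 m)² = 5.269e-06 m²
R_2 = (1.76×10^-8)(47.8)/(5.269e-06) = 0.1597 Ω
Seg 3: A = 2.21 mm² = 2.210e-06 m²
R_3 = (1.76×10^-8)(21.1)/(2.210e-06) = 0.168 Ω
R_total = R_1 + R_2 + R_3 = 0.736 Ω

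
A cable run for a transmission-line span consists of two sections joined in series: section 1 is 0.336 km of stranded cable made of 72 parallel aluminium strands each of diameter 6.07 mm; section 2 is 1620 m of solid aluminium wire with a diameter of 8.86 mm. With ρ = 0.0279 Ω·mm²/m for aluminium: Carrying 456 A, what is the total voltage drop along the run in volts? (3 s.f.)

ρ = 0.0279 Ω·mm²/m = 2.79×10^-8 Ω·m
Section 1: A_strand = π(3.0350e-03)² = 2.894e-05 m²; R₁ = ρL/(N·A_s) = (2.79×10^-8)(336)/(72×2.894e-05) = 0.004499 Ω
Section 2: A = π(d/2)² = π(4.4300e-03 m)² = 6.165e-05 m²
R₂ = (2.79×10^-8)(1620)/(6.165e-05) = 0.7331 Ω
R = R₁ + R₂ = 0.7376 Ω
V = IR = 456 × 0.7376 = 336 V

336 V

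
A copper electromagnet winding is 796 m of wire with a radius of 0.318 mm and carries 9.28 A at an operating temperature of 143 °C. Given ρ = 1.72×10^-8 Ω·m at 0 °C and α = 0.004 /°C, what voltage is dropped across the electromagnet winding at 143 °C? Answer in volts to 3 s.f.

A = πr² = π(3.1800e-04 m)² = 3.177e-07 m²
R₍0₎ = ρL/A = (1.72×10^-8)(796)/(3.177e-07) = 43.1 Ω
R₍143₎ = R₍0₎(1 + αΔT) = 43.1 × (1 + 0.004×143) = 67.75 Ω
V = IR = 9.28 × 67.75 = 629 V

629 V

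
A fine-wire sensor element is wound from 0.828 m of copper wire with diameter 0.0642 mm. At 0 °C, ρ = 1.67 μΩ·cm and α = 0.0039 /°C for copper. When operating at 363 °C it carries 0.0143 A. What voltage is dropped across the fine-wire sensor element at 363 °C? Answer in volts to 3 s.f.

0.148 V

ρ = 1.67 μΩ·cm = 1.67×10^-8 Ω·m
A = π(d/2)² = π(3.2100e-05 m)² = 3.237e-09 m²
R₍0₎ = ρL/A = (1.67×10^-8)(0.828)/(3.237e-09) = 4.272 Ω
R₍363₎ = R₍0₎(1 + αΔT) = 4.272 × (1 + 0.0039×363) = 10.32 Ω
V = IR = 0.0143 × 10.32 = 0.148 V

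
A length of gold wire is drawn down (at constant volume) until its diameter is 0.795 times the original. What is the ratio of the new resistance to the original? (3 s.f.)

Volume constant ⇒ L' = L/r² with r = 0.795. R' = ρL'/A' = ρ(L/r²)/(πr²d₀²/4) = R/r⁴.
Factor = 2.50

2.50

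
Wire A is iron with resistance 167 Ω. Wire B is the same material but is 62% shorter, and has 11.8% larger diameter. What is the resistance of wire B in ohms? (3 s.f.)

R ∝ L/d², so R_B/R_A = (1 − 62/100) × (1 + 11.8/100)⁻²
= 0.38 × 0.8001 = 0.304
R_B = 0.304 × 167 = 50.8 Ω

50.8 Ω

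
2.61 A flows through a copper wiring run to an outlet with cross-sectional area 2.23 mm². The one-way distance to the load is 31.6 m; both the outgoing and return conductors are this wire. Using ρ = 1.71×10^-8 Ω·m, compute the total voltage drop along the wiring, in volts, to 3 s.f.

1.26 V

A = 2.23 mm² = 2.230e-06 m²
Total conductor length (both ways) L = 2 × 31.6 = 63.2 m
R = ρL/A = (1.71×10^-8)(63.2)/(2.230e-06) = 0.4846 Ω
V = IR = 2.61 × 0.4846 = 1.26 V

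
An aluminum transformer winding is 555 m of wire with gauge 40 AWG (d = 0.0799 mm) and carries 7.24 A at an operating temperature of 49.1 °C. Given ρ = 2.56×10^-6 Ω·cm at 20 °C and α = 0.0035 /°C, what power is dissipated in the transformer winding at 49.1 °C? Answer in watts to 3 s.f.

ρ = 2.56×10^-6 Ω·cm = 2.56×10^-8 Ω·m
A = π(0.0799/2 mm)² = π(3.9950e-05 m)² = 5.014e-09 m²
R₍20₎ = ρL/A = (2.56×10^-8)(555)/(5.014e-09) = 2834 Ω
R₍49.1₎ = R₍20₎(1 + αΔT) = 2834 × (1 + 0.0035×29.1) = 3122 Ω
P = I²R = (7.24)² × 3122 = 1.64×10^5 W

1.64×10^5 W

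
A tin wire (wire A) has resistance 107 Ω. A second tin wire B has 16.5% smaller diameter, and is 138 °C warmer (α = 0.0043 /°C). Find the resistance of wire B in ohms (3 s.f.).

R ∝ ρL/d² with ρ ∝ (1+αΔT), so R_B/R_A = (1 − 16.5/100)⁻² × (1 + 0.0043×138)
= 1.434 × 1.593 = 2.285
R_B = 2.285 × 107 = 245 Ω

245 Ω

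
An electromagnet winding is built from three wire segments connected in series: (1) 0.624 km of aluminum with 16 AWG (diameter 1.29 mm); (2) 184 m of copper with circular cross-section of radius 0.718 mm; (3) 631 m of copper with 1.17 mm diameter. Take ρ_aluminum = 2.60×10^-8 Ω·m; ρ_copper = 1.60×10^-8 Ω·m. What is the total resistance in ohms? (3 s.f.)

23.6 Ω

Seg 1: A = π(1.29/2 mm)² = π(6.4500e-04 m)² = 1.307e-06 m²
R_1 = (2.60×10^-8)(624)/(1.307e-06) = 12.41 Ω
Seg 2: A = πr² = π(7.1800e-04 m)² = 1.620e-06 m²
R_2 = (1.60×10^-8)(184)/(1.620e-06) = 1.818 Ω
Seg 3: A = π(d/2)² = π(5.8500e-04 m)² = 1.075e-06 m²
R_3 = (1.60×10^-8)(631)/(1.075e-06) = 9.39 Ω
R_total = R_1 + R_2 + R_3 = 23.6 Ω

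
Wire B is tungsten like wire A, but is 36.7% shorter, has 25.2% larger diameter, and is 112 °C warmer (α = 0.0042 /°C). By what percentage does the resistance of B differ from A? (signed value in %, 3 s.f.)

-40.6%

R ∝ ρL/d² with ρ ∝ (1+αΔT), so R_B/R_A = (1 − 36.7/100) × (1 + 25.2/100)⁻² × (1 + 0.0042×112)
= 0.633 × 0.638 × 1.47 = 0.5938
(R_B − R_A)/R_A = 0.5938 − 1 = -40.6%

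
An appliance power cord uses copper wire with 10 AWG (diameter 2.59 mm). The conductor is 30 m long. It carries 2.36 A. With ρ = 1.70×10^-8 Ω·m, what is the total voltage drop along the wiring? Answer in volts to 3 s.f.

A = π(2.59/2 mm)² = π(1.2950e-03 m)² = 5.269e-06 m²
R = ρL/A = (1.70×10^-8)(30)/(5.269e-06) = 0.0968 Ω
V = IR = 2.36 × 0.0968 = 0.228 V

0.228 V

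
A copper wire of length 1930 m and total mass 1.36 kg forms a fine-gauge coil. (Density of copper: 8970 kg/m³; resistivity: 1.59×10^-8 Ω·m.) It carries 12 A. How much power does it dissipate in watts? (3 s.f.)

A = m/(density·L) = 1.36/(8970×1930) = 7.8558e-08 m²
R = ρL/A = (1.59×10^-8)(1930)/(7.8558e-08) = 390.6 Ω
P = I²R = (12)² × 390.6 = 56300 W

56300 W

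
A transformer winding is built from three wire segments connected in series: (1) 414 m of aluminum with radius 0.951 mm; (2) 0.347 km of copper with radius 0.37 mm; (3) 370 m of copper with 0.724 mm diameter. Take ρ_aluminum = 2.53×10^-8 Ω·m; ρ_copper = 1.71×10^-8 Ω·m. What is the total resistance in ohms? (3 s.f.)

32.9 Ω

Seg 1: A = πr² = π(9.5100e-04 m)² = 2.841e-06 m²
R_1 = (2.53×10^-8)(414)/(2.841e-06) = 3.686 Ω
Seg 2: A = πr² = π(3.7000e-04 m)² = 4.301e-07 m²
R_2 = (1.71×10^-8)(347)/(4.301e-07) = 13.8 Ω
Seg 3: A = π(d/2)² = π(3.6200e-04 m)² = 4.117e-07 m²
R_3 = (1.71×10^-8)(370)/(4.117e-07) = 15.37 Ω
R_total = R_1 + R_2 + R_3 = 32.9 Ω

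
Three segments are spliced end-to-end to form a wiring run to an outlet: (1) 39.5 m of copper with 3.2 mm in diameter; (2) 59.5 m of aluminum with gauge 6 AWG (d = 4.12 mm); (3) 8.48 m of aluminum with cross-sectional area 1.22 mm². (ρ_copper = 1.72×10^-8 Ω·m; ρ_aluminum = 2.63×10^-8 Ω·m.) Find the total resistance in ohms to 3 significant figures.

0.385 Ω

Seg 1: A = π(d/2)² = π(1.6000e-03 m)² = 8.042e-06 m²
R_1 = (1.72×10^-8)(39.5)/(8.042e-06) = 0.08448 Ω
Seg 2: A = π(4.12/2 mm)² = π(2.0600e-03 m)² = 1.333e-05 m²
R_2 = (2.63×10^-8)(59.5)/(1.333e-05) = 0.1174 Ω
Seg 3: A = 1.22 mm² = 1.220e-06 m²
R_3 = (2.63×10^-8)(8.48)/(1.220e-06) = 0.1828 Ω
R_total = R_1 + R_2 + R_3 = 0.385 Ω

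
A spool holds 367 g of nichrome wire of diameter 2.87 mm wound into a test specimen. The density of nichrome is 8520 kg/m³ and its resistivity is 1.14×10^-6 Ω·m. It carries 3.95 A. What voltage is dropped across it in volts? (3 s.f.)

4.63 V

A = π(d/2)² = π(1.4350e-03 m)² = 6.4692e-06 m²
L = m/(density·A) = 0.367/(8520×6.4692e-06) = 6.658 m
R = ρL/A = (1.14×10^-6)(6.658)/(6.4692e-06) = 1.173 Ω
V = IR = 3.95 × 1.173 = 4.63 V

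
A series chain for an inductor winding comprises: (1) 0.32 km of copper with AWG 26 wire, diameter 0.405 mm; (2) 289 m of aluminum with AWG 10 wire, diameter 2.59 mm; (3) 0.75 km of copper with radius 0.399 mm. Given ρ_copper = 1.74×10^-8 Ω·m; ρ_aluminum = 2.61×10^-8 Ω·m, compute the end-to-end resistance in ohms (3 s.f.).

70.7 Ω

Seg 1: A = π(0.405/2 mm)² = π(2.0250e-04 m)² = 1.288e-07 m²
R_1 = (1.74×10^-8)(320)/(1.288e-07) = 43.22 Ω
Seg 2: A = π(2.59/2 mm)² = π(1.2950e-03 m)² = 5.269e-06 m²
R_2 = (2.61×10^-8)(289)/(5.269e-06) = 1.432 Ω
Seg 3: A = πr² = π(3.9900e-04 m)² = 5.001e-07 m²
R_3 = (1.74×10^-8)(750)/(5.001e-07) = 26.09 Ω
R_total = R_1 + R_2 + R_3 = 70.7 Ω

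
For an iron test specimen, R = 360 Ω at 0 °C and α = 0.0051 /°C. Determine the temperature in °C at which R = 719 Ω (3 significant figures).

R = R₀(1 + α(T − T₀)) ⇒ T = T₀ + (R/R₀ − 1)/α
T = 0 + (719/360 − 1)/0.0051 = 0 + (0.9972)/0.0051 = 196 °C

196 °C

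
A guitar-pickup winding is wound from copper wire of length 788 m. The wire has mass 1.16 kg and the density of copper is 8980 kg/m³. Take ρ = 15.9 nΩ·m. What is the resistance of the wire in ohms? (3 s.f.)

76.4 Ω

ρ = 15.9 nΩ·m = 1.59×10^-8 Ω·m
A = m/(density·L) = 1.16/(8980×788) = 1.6393e-07 m²
R = ρL/A = (1.59×10^-8)(788)/(1.6393e-07) = 76.4 Ω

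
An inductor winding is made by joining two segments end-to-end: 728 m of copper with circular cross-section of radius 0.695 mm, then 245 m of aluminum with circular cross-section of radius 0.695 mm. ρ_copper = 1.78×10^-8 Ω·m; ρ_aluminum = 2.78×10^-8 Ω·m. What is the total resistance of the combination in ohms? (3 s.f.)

13.0 Ω

Segment 1: A = πr² = π(6.9500e-04 m)² = 1.517e-06 m²
R₁ = ρL/A = (1.78×10^-8)(728)/(1.517e-06) = 8.539 Ω
R₂ = (2.78×10^-8)(245)/(1.517e-06) = 4.488 Ω
R = R₁ + R₂ = 13.0 Ω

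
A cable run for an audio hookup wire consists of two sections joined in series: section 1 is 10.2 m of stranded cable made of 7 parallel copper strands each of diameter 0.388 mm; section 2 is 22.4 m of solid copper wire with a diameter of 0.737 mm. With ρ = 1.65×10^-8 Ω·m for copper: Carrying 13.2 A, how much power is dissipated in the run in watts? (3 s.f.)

186 W

Section 1: A_strand = π(1.9400e-04)² = 1.182e-07 m²; R₁ = ρL/(N·A_s) = (1.65×10^-8)(10.2)/(7×1.182e-07) = 0.2033 Ω
Section 2: A = π(d/2)² = π(3.6850e-04 m)² = 4.266e-07 m²
R₂ = (1.65×10^-8)(22.4)/(4.266e-07) = 0.8664 Ω
R = R₁ + R₂ = 1.07 Ω
P = I²R = (13.2)² × 1.07 = 186 W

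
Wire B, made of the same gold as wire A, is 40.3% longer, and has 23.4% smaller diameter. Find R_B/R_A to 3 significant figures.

2.39

R ∝ L/d², so R_B/R_A = (1 + 40.3/100) × (1 − 23.4/100)⁻²
= 1.403 × 1.704 = 2.39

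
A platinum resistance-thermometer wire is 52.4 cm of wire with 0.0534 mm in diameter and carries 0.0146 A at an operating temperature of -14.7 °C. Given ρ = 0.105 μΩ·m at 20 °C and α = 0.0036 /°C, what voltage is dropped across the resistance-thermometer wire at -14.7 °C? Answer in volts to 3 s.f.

0.314 V

ρ = 0.105 μΩ·m = 1.05×10^-7 Ω·m
A = π(d/2)² = π(2.6700e-05 m)² = 2.240e-09 m²
R₍20₎ = ρL/A = (1.05×10^-7)(0.524)/(2.240e-09) = 24.57 Ω
R₍-14.7₎ = R₍20₎(1 + αΔT) = 24.57 × (1 + 0.0036×-34.7) = 21.5 Ω
V = IR = 0.0146 × 21.5 = 0.314 V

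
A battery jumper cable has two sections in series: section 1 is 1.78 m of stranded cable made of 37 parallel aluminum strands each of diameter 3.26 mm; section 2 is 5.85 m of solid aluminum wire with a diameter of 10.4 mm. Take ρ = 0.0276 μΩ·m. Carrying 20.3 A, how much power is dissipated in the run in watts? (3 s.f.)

ρ = 0.0276 μΩ·m = 2.76×10^-8 Ω·m
Section 1: A_strand = π(1.6300e-03)² = 8.347e-06 m²; R₁ = ρL/(N·A_s) = (2.76×10^-8)(1.78)/(37×8.347e-06) = 1.591×10^-4 Ω
Section 2: A = π(d/2)² = π(5.2000e-03 m)² = 8.495e-05 m²
R₂ = (2.76×10^-8)(5.85)/(8.495e-05) = 0.001901 Ω
R = R₁ + R₂ = 0.00206 Ω
P = I²R = (20.3)² × 0.00206 = 0.849 W

0.849 W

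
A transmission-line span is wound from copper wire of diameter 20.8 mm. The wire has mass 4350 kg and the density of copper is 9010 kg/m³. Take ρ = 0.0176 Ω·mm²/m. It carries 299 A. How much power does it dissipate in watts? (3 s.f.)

6580 W

ρ = 0.0176 Ω·mm²/m = 1.76×10^-8 Ω·m
A = π(d/2)² = π(1.0400e-02 m)² = 3.3979e-04 m²
L = m/(density·A) = 4350/(9010×3.3979e-04) = 1421 m
R = ρL/A = (1.76×10^-8)(1421)/(3.3979e-04) = 0.07359 Ω
P = I²R = (299)² × 0.07359 = 6580 W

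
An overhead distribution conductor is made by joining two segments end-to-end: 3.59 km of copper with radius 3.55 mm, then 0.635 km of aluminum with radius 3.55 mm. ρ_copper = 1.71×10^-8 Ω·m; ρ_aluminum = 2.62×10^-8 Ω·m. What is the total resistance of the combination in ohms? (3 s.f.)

1.97 Ω

Segment 1: A = πr² = π(3.5500e-03 m)² = 3.959e-05 m²
R₁ = ρL/A = (1.71×10^-8)(3590)/(3.959e-05) = 1.551 Ω
R₂ = (2.62×10^-8)(635)/(3.959e-05) = 0.4202 Ω
R = R₁ + R₂ = 1.97 Ω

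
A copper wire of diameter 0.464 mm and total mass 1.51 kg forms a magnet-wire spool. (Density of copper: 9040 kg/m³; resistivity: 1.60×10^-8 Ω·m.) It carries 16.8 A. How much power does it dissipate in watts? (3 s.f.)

A = π(d/2)² = π(2.3200e-04 m)² = 1.6909e-07 m²
L = m/(density·A) = 1.51/(9040×1.6909e-07) = 987.8 m
R = ρL/A = (1.60×10^-8)(987.8)/(1.6909e-07) = 93.47 Ω
P = I²R = (16.8)² × 93.47 = 26400 W

26400 W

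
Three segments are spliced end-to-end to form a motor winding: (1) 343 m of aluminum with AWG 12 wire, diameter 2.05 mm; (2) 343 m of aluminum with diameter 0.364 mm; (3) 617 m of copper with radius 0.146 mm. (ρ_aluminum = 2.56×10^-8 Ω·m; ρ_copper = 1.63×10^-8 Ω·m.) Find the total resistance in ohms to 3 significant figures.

Seg 1: A = π(2.05/2 mm)² = π(1.0250e-03 m)² = 3.301e-06 m²
R_1 = (2.56×10^-8)(343)/(3.301e-06) = 2.66 Ω
Seg 2: A = π(d/2)² = π(1.8200e-04 m)² = 1.041e-07 m²
R_2 = (2.56×10^-8)(343)/(1.041e-07) = 84.38 Ω
Seg 3: A = πr² = π(1.4600e-04 m)² = 6.697e-08 m²
R_3 = (1.63×10^-8)(617)/(6.697e-08) = 150.2 Ω
R_total = R_1 + R_2 + R_3 = 237 Ω

237 Ω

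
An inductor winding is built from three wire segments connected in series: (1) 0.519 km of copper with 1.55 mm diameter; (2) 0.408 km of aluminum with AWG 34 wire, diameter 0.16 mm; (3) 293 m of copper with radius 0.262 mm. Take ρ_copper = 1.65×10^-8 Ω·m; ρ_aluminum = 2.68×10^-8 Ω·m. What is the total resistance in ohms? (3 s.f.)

Seg 1: A = π(d/2)² = π(7.7500e-04 m)² = 1.887e-06 m²
R_1 = (1.65×10^-8)(519)/(1.887e-06) = 4.538 Ω
Seg 2: A = π(0.16/2 mm)² = π(8.0000e-05 m)² = 2.011e-08 m²
R_2 = (2.68×10^-8)(408)/(2.011e-08) = 543.8 Ω
Seg 3: A = πr² = π(2.6200e-04 m)² = 2.157e-07 m²
R_3 = (1.65×10^-8)(293)/(2.157e-07) = 22.42 Ω
R_total = R_1 + R_2 + R_3 = 571 Ω

571 Ω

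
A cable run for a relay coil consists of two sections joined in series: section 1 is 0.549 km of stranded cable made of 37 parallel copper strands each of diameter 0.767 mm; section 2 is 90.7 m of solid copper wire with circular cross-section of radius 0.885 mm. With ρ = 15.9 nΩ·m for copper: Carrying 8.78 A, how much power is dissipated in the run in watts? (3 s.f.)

84.5 W

ρ = 15.9 nΩ·m = 1.59×10^-8 Ω·m
Section 1: A_strand = π(3.8350e-04)² = 4.620e-07 m²; R₁ = ρL/(N·A_s) = (1.59×10^-8)(549)/(37×4.620e-07) = 0.5106 Ω
Section 2: A = πr² = π(8.8500e-04 m)² = 2.461e-06 m²
R₂ = (1.59×10^-8)(90.7)/(2.461e-06) = 0.5861 Ω
R = R₁ + R₂ = 1.097 Ω
P = I²R = (8.78)² × 1.097 = 84.5 W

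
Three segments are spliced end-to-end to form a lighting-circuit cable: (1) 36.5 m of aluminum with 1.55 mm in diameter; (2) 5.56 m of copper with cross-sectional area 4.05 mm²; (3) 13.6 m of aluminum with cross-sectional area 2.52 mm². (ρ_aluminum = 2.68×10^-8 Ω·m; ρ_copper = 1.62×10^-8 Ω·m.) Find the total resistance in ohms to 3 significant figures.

Seg 1: A = π(d/2)² = π(7.7500e-04 m)² = 1.887e-06 m²
R_1 = (2.68×10^-8)(36.5)/(1.887e-06) = 0.5184 Ω
Seg 2: A = 4.05 mm² = 4.050e-06 m²
R_2 = (1.62×10^-8)(5.56)/(4.050e-06) = 0.02224 Ω
Seg 3: A = 2.52 mm² = 2.520e-06 m²
R_3 = (2.68×10^-8)(13.6)/(2.520e-06) = 0.1446 Ω
R_total = R_1 + R_2 + R_3 = 0.685 Ω

0.685 Ω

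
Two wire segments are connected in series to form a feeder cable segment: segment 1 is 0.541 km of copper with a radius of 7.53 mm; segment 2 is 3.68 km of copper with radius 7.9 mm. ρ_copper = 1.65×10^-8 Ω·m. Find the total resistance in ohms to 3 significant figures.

Segment 1: A = πr² = π(7.5300e-03 m)² = 1.781e-04 m²
R₁ = ρL/A = (1.65×10^-8)(541)/(1.781e-04) = 0.05011 Ω
Segment 2: A = πr² = π(7.9000e-03 m)² = 1.961e-04 m²
R₂ = (1.65×10^-8)(3680)/(1.961e-04) = 0.3097 Ω
R = R₁ + R₂ = 0.360 Ω

0.360 Ω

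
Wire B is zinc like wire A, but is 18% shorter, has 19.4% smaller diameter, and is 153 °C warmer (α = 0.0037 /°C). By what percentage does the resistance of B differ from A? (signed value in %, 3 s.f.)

97.7%

R ∝ ρL/d² with ρ ∝ (1+αΔT), so R_B/R_A = (1 − 18/100) × (1 − 19.4/100)⁻² × (1 + 0.0037×153)
= 0.82 × 1.539 × 1.566 = 1.977
(R_B − R_A)/R_A = 1.977 − 1 = 97.7%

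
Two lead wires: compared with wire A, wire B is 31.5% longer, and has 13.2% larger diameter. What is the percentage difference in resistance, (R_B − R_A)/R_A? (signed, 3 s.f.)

2.62%

R ∝ L/d², so R_B/R_A = (1 + 31.5/100) × (1 + 13.2/100)⁻²
= 1.315 × 0.7804 = 1.026
(R_B − R_A)/R_A = 1.026 − 1 = 2.62%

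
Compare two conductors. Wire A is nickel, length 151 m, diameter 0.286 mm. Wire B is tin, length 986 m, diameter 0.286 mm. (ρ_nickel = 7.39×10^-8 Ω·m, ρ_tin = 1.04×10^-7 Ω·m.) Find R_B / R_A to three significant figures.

9.19

R ∝ ρL/d², so R_B/R_A = (ρ_B/ρ_A) × (L_B/L_A)
= (1.04×10^-7/7.39×10^-8) × (986/151) = 9.19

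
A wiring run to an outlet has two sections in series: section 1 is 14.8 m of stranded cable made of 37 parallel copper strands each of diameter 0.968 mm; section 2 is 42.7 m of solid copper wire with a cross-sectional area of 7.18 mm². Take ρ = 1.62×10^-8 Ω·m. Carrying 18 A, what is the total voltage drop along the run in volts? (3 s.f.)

1.89 V

Section 1: A_strand = π(4.8400e-04)² = 7.359e-07 m²; R₁ = ρL/(N·A_s) = (1.62×10^-8)(14.8)/(37×7.359e-07) = 0.008805 Ω
Section 2: A = 7.18 mm² = 7.180e-06 m²
R₂ = (1.62×10^-8)(42.7)/(7.180e-06) = 0.09634 Ω
R = R₁ + R₂ = 0.1051 Ω
V = IR = 18 × 0.1051 = 1.89 V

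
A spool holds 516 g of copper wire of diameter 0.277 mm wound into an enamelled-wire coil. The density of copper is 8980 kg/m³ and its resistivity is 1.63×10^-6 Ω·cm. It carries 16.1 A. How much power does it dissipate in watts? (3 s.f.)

ρ = 1.63×10^-6 Ω·cm = 1.63×10^-8 Ω·m
A = π(d/2)² = π(1.3850e-04 m)² = 6.0263e-08 m²
L = m/(density·A) = 0.516/(8980×6.0263e-08) = 953.5 m
R = ρL/A = (1.63×10^-8)(953.5)/(6.0263e-08) = 257.9 Ω
P = I²R = (16.1)² × 257.9 = 66900 W

66900 W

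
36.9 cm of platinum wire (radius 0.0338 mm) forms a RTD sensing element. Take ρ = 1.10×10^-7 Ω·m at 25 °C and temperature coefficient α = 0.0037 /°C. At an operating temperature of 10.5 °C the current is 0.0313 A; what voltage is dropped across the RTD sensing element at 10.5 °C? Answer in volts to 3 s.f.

A = πr² = π(3.3800e-05 m)² = 3.589e-09 m²
R₍25₎ = ρL/A = (1.10×10^-7)(0.369)/(3.589e-09) = 11.31 Ω
R₍10.5₎ = R₍25₎(1 + αΔT) = 11.31 × (1 + 0.0037×-14.5) = 10.7 Ω
V = IR = 0.0313 × 10.7 = 0.335 V

0.335 V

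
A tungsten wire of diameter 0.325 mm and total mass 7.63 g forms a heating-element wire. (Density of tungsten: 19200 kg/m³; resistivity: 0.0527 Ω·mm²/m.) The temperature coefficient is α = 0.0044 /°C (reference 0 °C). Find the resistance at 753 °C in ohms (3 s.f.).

ρ = 0.0527 Ω·mm²/m = 5.27×10^-8 Ω·m
A = π(d/2)² = π(1.6250e-04 m)² = 8.2958e-08 m²
L = m/(density·A) = 0.00763/(19200×8.2958e-08) = 4.79 m
R = ρL/A = (5.27×10^-8)(4.79)/(8.2958e-08) = 3.043 Ω
R(753 °C) = 3.043 × (1 + 0.0044×753) = 13.1 Ω

13.1 Ω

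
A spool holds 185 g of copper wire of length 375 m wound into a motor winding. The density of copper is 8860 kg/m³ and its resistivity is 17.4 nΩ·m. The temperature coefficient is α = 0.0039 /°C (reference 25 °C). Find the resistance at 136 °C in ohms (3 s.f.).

ρ = 17.4 nΩ·m = 1.74×10^-8 Ω·m
A = m/(density·L) = 0.185/(8860×375) = 5.5681e-08 m²
R = ρL/A = (1.74×10^-8)(375)/(5.5681e-08) = 117.2 Ω
R(136 °C) = 117.2 × (1 + 0.0039×111) = 168 Ω

168 Ω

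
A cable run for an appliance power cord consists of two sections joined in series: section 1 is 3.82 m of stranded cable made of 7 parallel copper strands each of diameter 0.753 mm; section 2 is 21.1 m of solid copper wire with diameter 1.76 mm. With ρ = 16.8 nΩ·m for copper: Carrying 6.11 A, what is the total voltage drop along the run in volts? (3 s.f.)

1.02 V

ρ = 16.8 nΩ·m = 1.68×10^-8 Ω·m
Section 1: A_strand = π(3.7650e-04)² = 4.453e-07 m²; R₁ = ρL/(N·A_s) = (1.68×10^-8)(3.82)/(7×4.453e-07) = 0.02059 Ω
Section 2: A = π(d/2)² = π(8.8000e-04 m)² = 2.433e-06 m²
R₂ = (1.68×10^-8)(21.1)/(2.433e-06) = 0.1457 Ω
R = R₁ + R₂ = 0.1663 Ω
V = IR = 6.11 × 0.1663 = 1.02 V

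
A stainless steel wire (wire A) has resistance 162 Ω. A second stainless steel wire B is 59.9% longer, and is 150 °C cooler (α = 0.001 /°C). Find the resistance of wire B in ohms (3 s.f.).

220 Ω

R ∝ ρL/d² with ρ ∝ (1+αΔT), so R_B/R_A = (1 + 59.9/100) × (1 − 0.001×150)
= 1.599 × 0.85 = 1.359
R_B = 1.359 × 162 = 220 Ω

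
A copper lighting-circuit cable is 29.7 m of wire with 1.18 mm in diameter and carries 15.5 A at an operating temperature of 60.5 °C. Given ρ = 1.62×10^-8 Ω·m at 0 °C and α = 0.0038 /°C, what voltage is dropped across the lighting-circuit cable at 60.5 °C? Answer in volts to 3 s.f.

A = π(d/2)² = π(5.9000e-04 m)² = 1.094e-06 m²
R₍0₎ = ρL/A = (1.62×10^-8)(29.7)/(1.094e-06) = 0.44 Ω
R₍60.5₎ = R₍0₎(1 + αΔT) = 0.44 × (1 + 0.0038×60.5) = 0.5411 Ω
V = IR = 15.5 × 0.5411 = 8.39 V

8.39 V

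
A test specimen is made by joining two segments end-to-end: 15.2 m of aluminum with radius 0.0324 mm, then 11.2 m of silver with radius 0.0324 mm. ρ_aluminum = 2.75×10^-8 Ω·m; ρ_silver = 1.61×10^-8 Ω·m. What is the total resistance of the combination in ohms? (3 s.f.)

Segment 1: A = πr² = π(3.2400e-05 m)² = 3.298e-09 m²
R₁ = ρL/A = (2.75×10^-8)(15.2)/(3.298e-09) = 126.7 Ω
R₂ = (1.61×10^-8)(11.2)/(3.298e-09) = 54.68 Ω
R = R₁ + R₂ = 181 Ω

181 Ω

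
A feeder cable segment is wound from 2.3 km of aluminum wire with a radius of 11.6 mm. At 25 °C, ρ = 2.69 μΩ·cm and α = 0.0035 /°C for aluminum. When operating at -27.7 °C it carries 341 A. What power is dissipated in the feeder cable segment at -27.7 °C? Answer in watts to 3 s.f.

ρ = 2.69 μΩ·cm = 2.69×10^-8 Ω·m
A = πr² = π(1.1600e-02 m)² = 4.227e-04 m²
R₍25₎ = ρL/A = (2.69×10^-8)(2300)/(4.227e-04) = 0.1464 Ω
R₍-27.7₎ = R₍25₎(1 + αΔT) = 0.1464 × (1 + 0.0035×-52.7) = 0.1194 Ω
P = I²R = (341)² × 0.1194 = 13900 W

13900 W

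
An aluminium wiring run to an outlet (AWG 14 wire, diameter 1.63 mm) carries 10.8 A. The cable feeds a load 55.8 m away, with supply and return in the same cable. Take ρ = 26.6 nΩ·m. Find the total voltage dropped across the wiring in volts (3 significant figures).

15.4 V

ρ = 26.6 nΩ·m = 2.66×10^-8 Ω·m
A = π(1.63/2 mm)² = π(8.1500e-04 m)² = 2.087e-06 m²
Total conductor length (both ways) L = 2 × 55.8 = 111.6 m
R = ρL/A = (2.66×10^-8)(111.6)/(2.087e-06) = 1.423 Ω
V = IR = 10.8 × 1.423 = 15.4 V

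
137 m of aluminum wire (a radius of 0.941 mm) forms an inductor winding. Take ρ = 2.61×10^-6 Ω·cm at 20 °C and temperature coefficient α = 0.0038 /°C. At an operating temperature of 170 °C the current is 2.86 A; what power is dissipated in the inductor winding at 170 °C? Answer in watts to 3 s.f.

ρ = 2.61×10^-6 Ω·cm = 2.61×10^-8 Ω·m
A = πr² = π(9.4100e-04 m)² = 2.782e-06 m²
R₍20₎ = ρL/A = (2.61×10^-8)(137)/(2.782e-06) = 1.285 Ω
R₍170₎ = R₍20₎(1 + αΔT) = 1.285 × (1 + 0.0038×150) = 2.018 Ω
P = I²R = (2.86)² × 2.018 = 16.5 W

16.5 W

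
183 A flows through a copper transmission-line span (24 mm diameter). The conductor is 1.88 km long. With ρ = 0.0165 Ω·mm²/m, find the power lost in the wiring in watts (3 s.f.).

2300 W

ρ = 0.0165 Ω·mm²/m = 1.65×10^-8 Ω·m
A = π(d/2)² = π(1.2000e-02 m)² = 4.524e-04 m²
R = ρL/A = (1.65×10^-8)(1880)/(4.524e-04) = 0.06857 Ω
P = I²R = (183)² × 0.06857 = 2300 W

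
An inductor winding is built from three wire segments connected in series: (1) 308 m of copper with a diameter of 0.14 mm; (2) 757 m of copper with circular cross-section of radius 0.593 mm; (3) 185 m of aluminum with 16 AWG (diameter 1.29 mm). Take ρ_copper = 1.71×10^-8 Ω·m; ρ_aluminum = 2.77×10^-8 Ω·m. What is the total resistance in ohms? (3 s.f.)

Seg 1: A = π(d/2)² = π(7.0000e-05 m)² = 1.539e-08 m²
R_1 = (1.71×10^-8)(308)/(1.539e-08) = 342.1 Ω
Seg 2: A = πr² = π(5.9300e-04 m)² = 1.105e-06 m²
R_2 = (1.71×10^-8)(757)/(1.105e-06) = 11.72 Ω
Seg 3: A = π(1.29/2 mm)² = π(6.4500e-04 m)² = 1.307e-06 m²
R_3 = (2.77×10^-8)(185)/(1.307e-06) = 3.921 Ω
R_total = R_1 + R_2 + R_3 = 358 Ω

358 Ω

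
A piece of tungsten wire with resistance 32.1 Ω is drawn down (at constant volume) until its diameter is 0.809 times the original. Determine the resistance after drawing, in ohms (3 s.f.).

Volume constant ⇒ L' = L/r² with r = 0.809. R' = ρL'/A' = ρ(L/r²)/(πr²d₀²/4) = R/r⁴.
R' = 2.335 × 32.1 = 74.9 Ω

74.9 Ω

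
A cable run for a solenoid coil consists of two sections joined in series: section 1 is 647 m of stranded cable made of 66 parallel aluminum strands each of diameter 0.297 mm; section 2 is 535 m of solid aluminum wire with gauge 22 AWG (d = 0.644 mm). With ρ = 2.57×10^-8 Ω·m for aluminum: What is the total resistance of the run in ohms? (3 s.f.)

Section 1: A_strand = π(1.4850e-04)² = 6.928e-08 m²; R₁ = ρL/(N·A_s) = (2.57×10^-8)(647)/(66×6.928e-08) = 3.637 Ω
Section 2: A = π(0.644/2 mm)² = π(3.2200e-04 m)² = 3.257e-07 m²
R₂ = (2.57×10^-8)(535)/(3.257e-07) = 42.21 Ω
R = R₁ + R₂ = 45.8 Ω

45.8 Ω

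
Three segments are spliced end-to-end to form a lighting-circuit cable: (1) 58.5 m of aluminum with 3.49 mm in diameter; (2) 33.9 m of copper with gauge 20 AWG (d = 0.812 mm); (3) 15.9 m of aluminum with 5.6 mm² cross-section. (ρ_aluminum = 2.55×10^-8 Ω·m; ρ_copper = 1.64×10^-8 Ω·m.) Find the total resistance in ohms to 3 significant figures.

Seg 1: A = π(d/2)² = π(1.7450e-03 m)² = 9.566e-06 m²
R_1 = (2.55×10^-8)(58.5)/(9.566e-06) = 0.1559 Ω
Seg 2: A = π(0.812/2 mm)² = π(4.0600e-04 m)² = 5.178e-07 m²
R_2 = (1.64×10^-8)(33.9)/(5.178e-07) = 1.074 Ω
Seg 3: A = 5.6 mm² = 5.600e-06 m²
R_3 = (2.55×10^-8)(15.9)/(5.600e-06) = 0.0724 Ω
R_total = R_1 + R_2 + R_3 = 1.30 Ω

1.30 Ω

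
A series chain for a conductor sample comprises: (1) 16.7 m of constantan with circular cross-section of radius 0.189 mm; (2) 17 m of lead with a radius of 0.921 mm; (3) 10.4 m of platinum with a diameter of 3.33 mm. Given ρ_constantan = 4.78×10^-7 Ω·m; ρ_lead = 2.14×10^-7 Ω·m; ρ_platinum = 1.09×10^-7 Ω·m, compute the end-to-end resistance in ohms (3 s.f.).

72.6 Ω

Seg 1: A = πr² = π(1.8900e-04 m)² = 1.122e-07 m²
R_1 = (4.78×10^-7)(16.7)/(1.122e-07) = 71.13 Ω
Seg 2: A = πr² = π(9.2100e-04 m)² = 2.665e-06 m²
R_2 = (2.14×10^-7)(17)/(2.665e-06) = 1.365 Ω
Seg 3: A = π(d/2)² = π(1.6650e-03 m)² = 8.709e-06 m²
R_3 = (1.09×10^-7)(10.4)/(8.709e-06) = 0.1302 Ω
R_total = R_1 + R_2 + R_3 = 72.6 Ω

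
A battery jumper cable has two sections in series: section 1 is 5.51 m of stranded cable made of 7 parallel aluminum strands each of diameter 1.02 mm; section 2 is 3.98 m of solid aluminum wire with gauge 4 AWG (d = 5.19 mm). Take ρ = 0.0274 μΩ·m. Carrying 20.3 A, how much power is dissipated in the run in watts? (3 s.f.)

ρ = 0.0274 μΩ·m = 2.74×10^-8 Ω·m
Section 1: A_strand = π(5.1000e-04)² = 8.171e-07 m²; R₁ = ρL/(N·A_s) = (2.74×10^-8)(5.51)/(7×8.171e-07) = 0.02639 Ω
Section 2: A = π(5.19/2 mm)² = π(2.5950e-03 m)² = 2.116e-05 m²
R₂ = (2.74×10^-8)(3.98)/(2.116e-05) = 0.005155 Ω
R = R₁ + R₂ = 0.03155 Ω
P = I²R = (20.3)² × 0.03155 = 13.0 W

13.0 W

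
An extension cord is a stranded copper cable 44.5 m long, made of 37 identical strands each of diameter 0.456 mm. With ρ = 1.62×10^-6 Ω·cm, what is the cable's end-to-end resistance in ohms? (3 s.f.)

0.119 Ω

ρ = 1.62×10^-6 Ω·cm = 1.62×10^-8 Ω·m
A_strand = π(2.2800e-04 m)² = 1.633e-07 m²
R_strand = ρL/A = (1.62×10^-8)(44.5)/(1.633e-07) = 4.414 Ω
R_total = R_strand/N = 4.414/37 = 0.119 Ω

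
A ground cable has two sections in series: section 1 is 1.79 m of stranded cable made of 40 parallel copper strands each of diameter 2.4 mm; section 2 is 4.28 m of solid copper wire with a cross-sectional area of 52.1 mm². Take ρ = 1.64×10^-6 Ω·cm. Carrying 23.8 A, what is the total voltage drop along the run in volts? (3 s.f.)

0.0359 V

ρ = 1.64×10^-6 Ω·cm = 1.64×10^-8 Ω·m
Section 1: A_strand = π(1.2000e-03)² = 4.524e-06 m²; R₁ = ρL/(N·A_s) = (1.64×10^-8)(1.79)/(40×4.524e-06) = 1.622×10^-4 Ω
Section 2: A = 52.1 mm² = 5.210e-05 m²
R₂ = (1.64×10^-8)(4.28)/(5.210e-05) = 0.001347 Ω
R = R₁ + R₂ = 0.001509 Ω
V = IR = 23.8 × 0.001509 = 0.0359 V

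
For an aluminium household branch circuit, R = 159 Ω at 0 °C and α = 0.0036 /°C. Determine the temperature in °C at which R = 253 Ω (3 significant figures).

164 °C

R = R₀(1 + α(T − T₀)) ⇒ T = T₀ + (R/R₀ − 1)/α
T = 0 + (253/159 − 1)/0.0036 = 0 + (0.5912)/0.0036 = 164 °C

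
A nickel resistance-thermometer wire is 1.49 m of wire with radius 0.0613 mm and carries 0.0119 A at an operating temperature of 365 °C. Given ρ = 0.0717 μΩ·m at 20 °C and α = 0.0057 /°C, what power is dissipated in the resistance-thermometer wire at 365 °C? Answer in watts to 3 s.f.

0.00380 W

ρ = 0.0717 μΩ·m = 7.17×10^-8 Ω·m
A = πr² = π(6.1300e-05 m)² = 1.181e-08 m²
R₍20₎ = ρL/A = (7.17×10^-8)(1.49)/(1.181e-08) = 9.05 Ω
R₍365₎ = R₍20₎(1 + αΔT) = 9.05 × (1 + 0.0057×345) = 26.85 Ω
P = I²R = (0.0119)² × 26.85 = 0.00380 W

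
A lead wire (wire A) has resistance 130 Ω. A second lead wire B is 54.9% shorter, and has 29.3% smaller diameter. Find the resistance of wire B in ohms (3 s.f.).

R ∝ L/d², so R_B/R_A = (1 − 54.9/100) × (1 − 29.3/100)⁻²
= 0.451 × 2.001 = 0.9023
R_B = 0.9023 × 130 = 117 Ω

117 Ω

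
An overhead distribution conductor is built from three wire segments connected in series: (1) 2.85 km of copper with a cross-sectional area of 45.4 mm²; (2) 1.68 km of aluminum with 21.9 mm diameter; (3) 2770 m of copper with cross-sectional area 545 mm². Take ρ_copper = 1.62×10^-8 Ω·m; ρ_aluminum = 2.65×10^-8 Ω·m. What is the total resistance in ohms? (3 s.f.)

Seg 1: A = 45.4 mm² = 4.540e-05 m²
R_1 = (1.62×10^-8)(2850)/(4.540e-05) = 1.017 Ω
Seg 2: A = π(d/2)² = π(1.0950e-02 m)² = 3.767e-04 m²
R_2 = (2.65×10^-8)(1680)/(3.767e-04) = 0.1182 Ω
Seg 3: A = 545 mm² = 5.450e-04 m²
R_3 = (1.62×10^-8)(2770)/(5.450e-04) = 0.08234 Ω
R_total = R_1 + R_2 + R_3 = 1.22 Ω

1.22 Ω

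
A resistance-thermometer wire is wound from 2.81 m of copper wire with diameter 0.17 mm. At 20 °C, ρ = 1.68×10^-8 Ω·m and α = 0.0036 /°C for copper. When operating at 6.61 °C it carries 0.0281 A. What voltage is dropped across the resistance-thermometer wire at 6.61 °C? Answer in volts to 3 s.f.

0.0556 V

A = π(d/2)² = π(8.5000e-05 m)² = 2.270e-08 m²
R₍20₎ = ρL/A = (1.68×10^-8)(2.81)/(2.270e-08) = 2.08 Ω
R₍6.61₎ = R₍20₎(1 + αΔT) = 2.08 × (1 + 0.0036×-13.4) = 1.98 Ω
V = IR = 0.0281 × 1.98 = 0.0556 V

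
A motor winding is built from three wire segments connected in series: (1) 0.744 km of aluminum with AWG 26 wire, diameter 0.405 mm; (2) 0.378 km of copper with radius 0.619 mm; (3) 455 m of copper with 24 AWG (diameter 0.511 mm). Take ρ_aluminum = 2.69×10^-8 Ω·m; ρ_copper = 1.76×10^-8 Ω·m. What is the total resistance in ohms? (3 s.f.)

Seg 1: A = π(0.405/2 mm)² = π(2.0250e-04 m)² = 1.288e-07 m²
R_1 = (2.69×10^-8)(744)/(1.288e-07) = 155.4 Ω
Seg 2: A = πr² = π(6.1900e-04 m)² = 1.204e-06 m²
R_2 = (1.76×10^-8)(378)/(1.204e-06) = 5.527 Ω
Seg 3: A = π(0.511/2 mm)² = π(2.5550e-04 m)² = 2.051e-07 m²
R_3 = (1.76×10^-8)(455)/(2.051e-07) = 39.05 Ω
R_total = R_1 + R_2 + R_3 = 200 Ω

200 Ω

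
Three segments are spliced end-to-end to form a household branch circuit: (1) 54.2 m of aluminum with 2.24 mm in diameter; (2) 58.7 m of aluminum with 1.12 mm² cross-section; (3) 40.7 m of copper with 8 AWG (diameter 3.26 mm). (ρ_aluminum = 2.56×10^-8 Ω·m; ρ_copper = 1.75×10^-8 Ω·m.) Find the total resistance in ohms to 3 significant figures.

1.78 Ω

Seg 1: A = π(d/2)² = π(1.1200e-03 m)² = 3.941e-06 m²
R_1 = (2.56×10^-8)(54.2)/(3.941e-06) = 0.3521 Ω
Seg 2: A = 1.12 mm² = 1.120e-06 m²
R_2 = (2.56×10^-8)(58.7)/(1.120e-06) = 1.342 Ω
Seg 3: A = π(3.26/2 mm)² = π(1.6300e-03 m)² = 8.347e-06 m²
R_3 = (1.75×10^-8)(40.7)/(8.347e-06) = 0.08533 Ω
R_total = R_1 + R_2 + R_3 = 1.78 Ω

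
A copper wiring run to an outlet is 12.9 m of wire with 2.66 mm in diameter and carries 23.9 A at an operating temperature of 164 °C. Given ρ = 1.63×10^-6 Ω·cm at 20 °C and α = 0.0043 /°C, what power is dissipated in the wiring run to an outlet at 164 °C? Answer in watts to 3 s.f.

ρ = 1.63×10^-6 Ω·cm = 1.63×10^-8 Ω·m
A = π(d/2)² = π(1.3300e-03 m)² = 5.557e-06 m²
R₍20₎ = ρL/A = (1.63×10^-8)(12.9)/(5.557e-06) = 0.03784 Ω
R₍164₎ = R₍20₎(1 + αΔT) = 0.03784 × (1 + 0.0043×144) = 0.06127 Ω
P = I²R = (23.9)² × 0.06127 = 35.0 W

35.0 W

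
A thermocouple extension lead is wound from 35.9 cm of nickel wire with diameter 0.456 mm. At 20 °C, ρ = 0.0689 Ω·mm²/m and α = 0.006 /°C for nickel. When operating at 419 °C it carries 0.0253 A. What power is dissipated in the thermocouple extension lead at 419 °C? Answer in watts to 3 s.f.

ρ = 0.0689 Ω·mm²/m = 6.89×10^-8 Ω·m
A = π(d/2)² = π(2.2800e-04 m)² = 1.633e-07 m²
R₍20₎ = ρL/A = (6.89×10^-8)(0.359)/(1.633e-07) = 0.1515 Ω
R₍419₎ = R₍20₎(1 + αΔT) = 0.1515 × (1 + 0.006×399) = 0.5141 Ω
P = I²R = (0.0253)² × 0.5141 = 3.29×10^-4 W

3.29×10^-4 W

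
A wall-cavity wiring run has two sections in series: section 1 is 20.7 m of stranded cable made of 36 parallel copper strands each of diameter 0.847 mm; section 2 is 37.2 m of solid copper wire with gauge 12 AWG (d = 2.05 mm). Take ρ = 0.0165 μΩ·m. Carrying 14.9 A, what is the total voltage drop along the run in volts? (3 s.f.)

3.02 V

ρ = 0.0165 μΩ·m = 1.65×10^-8 Ω·m
Section 1: A_strand = π(4.2350e-04)² = 5.635e-07 m²; R₁ = ρL/(N·A_s) = (1.65×10^-8)(20.7)/(36×5.635e-07) = 0.01684 Ω
Section 2: A = π(2.05/2 mm)² = π(1.0250e-03 m)² = 3.301e-06 m²
R₂ = (1.65×10^-8)(37.2)/(3.301e-06) = 0.186 Ω
R = R₁ + R₂ = 0.2028 Ω
V = IR = 14.9 × 0.2028 = 3.02 V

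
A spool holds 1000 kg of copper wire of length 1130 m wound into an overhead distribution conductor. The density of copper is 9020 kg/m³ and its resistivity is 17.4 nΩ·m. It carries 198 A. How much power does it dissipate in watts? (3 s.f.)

7860 W

ρ = 17.4 nΩ·m = 1.74×10^-8 Ω·m
A = m/(density·L) = 1000/(9020×1130) = 9.8110e-05 m²
R = ρL/A = (1.74×10^-8)(1130)/(9.8110e-05) = 0.2004 Ω
P = I²R = (198)² × 0.2004 = 7860 W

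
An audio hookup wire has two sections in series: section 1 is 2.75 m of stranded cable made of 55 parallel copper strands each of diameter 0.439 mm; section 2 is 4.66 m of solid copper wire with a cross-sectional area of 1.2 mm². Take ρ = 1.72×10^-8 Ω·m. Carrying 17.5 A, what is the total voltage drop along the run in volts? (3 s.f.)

1.27 V

Section 1: A_strand = π(2.1950e-04)² = 1.514e-07 m²; R₁ = ρL/(N·A_s) = (1.72×10^-8)(2.75)/(55×1.514e-07) = 0.005682 Ω
Section 2: A = 1.2 mm² = 1.200e-06 m²
R₂ = (1.72×10^-8)(4.66)/(1.200e-06) = 0.06679 Ω
R = R₁ + R₂ = 0.07248 Ω
V = IR = 17.5 × 0.07248 = 1.27 V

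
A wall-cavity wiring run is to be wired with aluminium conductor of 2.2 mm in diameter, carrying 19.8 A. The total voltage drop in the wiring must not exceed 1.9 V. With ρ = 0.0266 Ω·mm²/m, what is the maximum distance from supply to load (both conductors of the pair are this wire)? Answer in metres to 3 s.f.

6.86 m

ρ = 0.0266 Ω·mm²/m = 2.66×10^-8 Ω·m
A = π(d/2)² = π(1.1000e-03 m)² = 3.801e-06 m²
L_max = V_max·A/(2·ρI) = (1.9)(3.801e-06)/(2×2.66×10^-8×19.8) = 6.86 m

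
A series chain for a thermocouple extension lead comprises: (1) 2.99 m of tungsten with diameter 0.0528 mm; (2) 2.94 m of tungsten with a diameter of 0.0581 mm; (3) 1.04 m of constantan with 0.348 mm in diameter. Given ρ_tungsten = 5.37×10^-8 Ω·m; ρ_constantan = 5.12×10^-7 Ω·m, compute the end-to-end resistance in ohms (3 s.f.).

Seg 1: A = π(d/2)² = π(2.6400e-05 m)² = 2.190e-09 m²
R_1 = (5.37×10^-8)(2.99)/(2.190e-09) = 73.33 Ω
Seg 2: A = π(d/2)² = π(2.9050e-05 m)² = 2.651e-09 m²
R_2 = (5.37×10^-8)(2.94)/(2.651e-09) = 59.55 Ω
Seg 3: A = π(d/2)² = π(1.7400e-04 m)² = 9.511e-08 m²
R_3 = (5.12×10^-7)(1.04)/(9.511e-08) = 5.598 Ω
R_total = R_1 + R_2 + R_3 = 138 Ω

138 Ω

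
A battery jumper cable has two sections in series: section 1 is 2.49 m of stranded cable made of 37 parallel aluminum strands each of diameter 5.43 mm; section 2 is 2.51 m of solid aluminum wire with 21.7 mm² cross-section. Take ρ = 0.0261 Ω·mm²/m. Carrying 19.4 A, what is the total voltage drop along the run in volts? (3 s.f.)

0.0600 V

ρ = 0.0261 Ω·mm²/m = 2.61×10^-8 Ω·m
Section 1: A_strand = π(2.7150e-03)² = 2.316e-05 m²; R₁ = ρL/(N·A_s) = (2.61×10^-8)(2.49)/(37×2.316e-05) = 7.585×10^-5 Ω
Section 2: A = 21.7 mm² = 2.170e-05 m²
R₂ = (2.61×10^-8)(2.51)/(2.170e-05) = 0.003019 Ω
R = R₁ + R₂ = 0.003095 Ω
V = IR = 19.4 × 0.003095 = 0.0600 V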